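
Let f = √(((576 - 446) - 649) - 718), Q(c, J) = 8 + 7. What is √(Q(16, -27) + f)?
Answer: √(15 + I*√1237) ≈ 5.1593 + 3.4085*I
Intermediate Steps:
Q(c, J) = 15
f = I*√1237 (f = √((130 - 649) - 718) = √(-519 - 718) = √(-1237) = I*√1237 ≈ 35.171*I)
√(Q(16, -27) + f) = √(15 + I*√1237)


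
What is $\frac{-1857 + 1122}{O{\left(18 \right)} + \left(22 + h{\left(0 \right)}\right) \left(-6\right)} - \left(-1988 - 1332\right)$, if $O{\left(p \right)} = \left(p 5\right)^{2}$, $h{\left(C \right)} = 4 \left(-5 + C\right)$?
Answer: $\frac{8950475}{2696} \approx 3319.9$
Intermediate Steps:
$h{\left(C \right)} = -20 + 4 C$
$O{\left(p \right)} = 25 p^{2}$ ($O{\left(p \right)} = \left(5 p\right)^{2} = 25 p^{2}$)
$\frac{-1857 + 1122}{O{\left(18 \right)} + \left(22 + h{\left(0 \right)}\right) \left(-6\right)} - \left(-1988 - 1332\right) = \frac{-1857 + 1122}{25 \cdot 18^{2} + \left(22 + \left(-20 + 4 \cdot 0\right)\right) \left(-6\right)} - \left(-1988 - 1332\right) = - \frac{735}{25 \cdot 324 + \left(22 + \left(-20 + 0\right)\right) \left(-6\right)} - \left(-1988 - 1332\right) = - \frac{735}{8100 + \left(22 - 20\right) \left(-6\right)} - -3320 = - \frac{735}{8100 + 2 \left(-6\right)} + 3320 = - \frac{735}{8100 - 12} + 3320 = - \frac{735}{8088} + 3320 = \left(-735\right) \frac{1}{8088} + 3320 = - \frac{245}{2696} + 3320 = \frac{8950475}{2696}$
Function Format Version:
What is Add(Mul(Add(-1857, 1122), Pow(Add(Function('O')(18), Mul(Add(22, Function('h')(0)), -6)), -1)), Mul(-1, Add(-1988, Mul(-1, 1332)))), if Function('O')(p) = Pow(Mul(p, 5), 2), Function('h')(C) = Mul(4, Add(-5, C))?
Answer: Rational(8950475, 2696) ≈ 3319.9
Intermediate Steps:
Function('h')(C) = Add(-20, Mul(4, C))
Function('O')(p) = Mul(25, Pow(p, 2)) (Function('O')(p) = Pow(Mul(5, p), 2) = Mul(25, Pow(p, 2)))
Add(Mul(Add(-1857, 1122), Pow(Add(Function('O')(18), Mul(Add(22, Function('h')(0)), -6)), -1)), Mul(-1, Add(-1988, Mul(-1, 1332)))) = Add(Mul(Add(-1857, 1122), Pow(Add(Mul(25, Pow(18, 2)), Mul(Add(22, Add(-20, Mul(4, 0))), -6)), -1)), Mul(-1, Add(-1988, Mul(-1, 1332)))) = Add(Mul(-735, Pow(Add(Mul(25, 324), Mul(Add(22, Add(-20, 0)), -6)), -1)), Mul(-1, Add(-1988, -1332))) = Add(Mul(-735, Pow(Add(8100, Mul(Add(22, -20), -6)), -1)), Mul(-1, -3320)) = Add(Mul(-735, Pow(Add(8100, Mul(2, -6)), -1)), 3320) = Add(Mul(-735, Pow(Add(8100, -12), -1)), 3320) = Add(Mul(-735, Pow(8088, -1)), 3320) = Add(Mul(-735, Rational(1, 8088)), 3320) = Add(Rational(-245, 2696), 3320) = Rational(8950475, 2696)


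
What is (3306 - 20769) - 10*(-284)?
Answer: -14623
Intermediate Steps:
(3306 - 20769) - 10*(-284) = -17463 - 1*(-2840) = -17463 + 2840 = -14623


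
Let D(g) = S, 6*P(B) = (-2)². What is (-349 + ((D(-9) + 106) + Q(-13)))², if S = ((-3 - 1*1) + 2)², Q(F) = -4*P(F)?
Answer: 525625/9 ≈ 58403.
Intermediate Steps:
P(B) = ⅔ (P(B) = (⅙)*(-2)² = (⅙)*4 = ⅔)
Q(F) = -8/3 (Q(F) = -4*⅔ = -8/3)
S = 4 (S = ((-3 - 1) + 2)² = (-4 + 2)² = (-2)² = 4)
D(g) = 4
(-349 + ((D(-9) + 106) + Q(-13)))² = (-349 + ((4 + 106) - 8/3))² = (-349 + (110 - 8/3))² = (-349 + 322/3)² = (-725/3)² = 525625/9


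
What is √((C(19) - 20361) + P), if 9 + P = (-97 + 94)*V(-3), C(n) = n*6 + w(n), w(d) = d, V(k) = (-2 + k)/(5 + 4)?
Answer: I*√182118/3 ≈ 142.25*I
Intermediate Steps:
V(k) = -2/9 + k/9 (V(k) = (-2 + k)/9 = (-2 + k)*(⅑) = -2/9 + k/9)
C(n) = 7*n (C(n) = n*6 + n = 6*n + n = 7*n)
P = -22/3 (P = -9 + (-97 + 94)*(-2/9 + (⅑)*(-3)) = -9 - 3*(-2/9 - ⅓) = -9 - 3*(-5/9) = -9 + 5/3 = -22/3 ≈ -7.3333)
√((C(19) - 20361) + P) = √((7*19 - 20361) - 22/3) = √((133 - 20361) - 22/3) = √(-20228 - 22/3) = √(-60706/3) = I*√182118/3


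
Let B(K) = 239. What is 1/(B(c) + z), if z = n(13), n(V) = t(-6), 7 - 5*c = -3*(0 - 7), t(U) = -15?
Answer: 1/224 ≈ 0.0044643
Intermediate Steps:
c = -14/5 (c = 7/5 - (-3)*(0 - 7)/5 = 7/5 - (-3)*(-7)/5 = 7/5 - 1/5*21 = 7/5 - 21/5 = -14/5 ≈ -2.8000)
n(V) = -15
z = -15
1/(B(c) + z) = 1/(239 - 15) = 1/224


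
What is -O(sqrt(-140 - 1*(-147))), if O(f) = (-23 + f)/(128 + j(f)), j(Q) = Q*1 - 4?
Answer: 953/5123 - 49*sqrt(7)/5123 ≈ 0.16072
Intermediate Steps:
j(Q) = -4 + Q (j(Q) = Q - 4 = -4 + Q)
O(f) = (-23 + f)/(124 + f) (O(f) = (-23 + f)/(128 + (-4 + f)) = (-23 + f)/(124 + f))
-O(sqrt(-140 - 1*(-147))) = -(-23 + sqrt(-140 - 1*(-147)))/(124 + sqrt(-140 - 1*(-147))) = -(-23 + sqrt(-140 + 147))/(124 + sqrt(-140 + 147)) = -(-23 + sqrt(7))/(124 + sqrt(7))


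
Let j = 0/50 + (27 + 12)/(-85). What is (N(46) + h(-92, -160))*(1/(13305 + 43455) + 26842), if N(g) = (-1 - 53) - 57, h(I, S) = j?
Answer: -2405688483259/804100 ≈ -2.9918e+6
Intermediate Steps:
j = -39/85 (j = 0*(1/50) + 39*(-1/85) = 0 - 39/85 = -39/85 ≈ -0.45882)
h(I, S) = -39/85
N(g) = -111 (N(g) = -54 - 57 = -111)
(N(46) + h(-92, -160))*(1/(13305 + 43455) + 26842) = (-111 - 39/85)*(1/(13305 + 43455) + 26842) = -9474*(1/56760 + 26842)/85 = -9474/85*1523551921/56760 = -2405688483259/804100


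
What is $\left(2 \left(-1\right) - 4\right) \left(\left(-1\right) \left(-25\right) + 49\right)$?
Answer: $-444$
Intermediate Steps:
$\left(2 \left(-1\right) - 4\right) \left(\left(-1\right) \left(-25\right) + 49\right) = \left(-2 - 4\right) \left(25 + 49\right) = \left(-6\right) 74 = -444$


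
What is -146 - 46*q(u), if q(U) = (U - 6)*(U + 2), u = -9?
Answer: -4976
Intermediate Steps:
q(U) = (-6 + U)*(2 + U)
-146 - 46*q(u) = -146 - 46*(-12 + (-9)² - 4*(-9)) = -146 - 46*(-12 + 81 + 36) = -146 - 46*105 = -146 - 4830 = -4976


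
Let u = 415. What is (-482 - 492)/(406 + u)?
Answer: -974/821 ≈ -1.1864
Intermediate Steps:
(-482 - 492)/(406 + u) = (-482 - 492)/(406 + 415) = -974/821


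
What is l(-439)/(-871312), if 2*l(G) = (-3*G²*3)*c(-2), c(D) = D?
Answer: -1734489/871312 ≈ -1.9907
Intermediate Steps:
l(G) = 9*G² (l(G) = ((-3*G²*3)*(-2))/2 = (-9*G²*(-2))/2 = (18*G²)/2 = 9*G²)
l(-439)/(-871312) = (9*(-439)²)/(-871312) = (9*192721)*(-1/871312) = 1734489*(-1/871312) = -1734489/871312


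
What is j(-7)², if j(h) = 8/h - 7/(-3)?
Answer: 625/441 ≈ 1.4172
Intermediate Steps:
j(h) = 7/3 + 8/h (j(h) = 8/h - 7*(-⅓) = 8/h + 7/3 = 7/3 + 8/h)
j(-7)² = (7/3 + 8/(-7))² = (7/3 + 8*(-⅐))² = (7/3 - 8/7)² = (25/21)² = 625/441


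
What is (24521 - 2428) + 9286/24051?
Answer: 531368029/24051 ≈ 22093.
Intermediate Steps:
(24521 - 2428) + 9286/24051 = 22093 + 9286*(1/24051) = 22093 + 9286/24051 = 531368029/24051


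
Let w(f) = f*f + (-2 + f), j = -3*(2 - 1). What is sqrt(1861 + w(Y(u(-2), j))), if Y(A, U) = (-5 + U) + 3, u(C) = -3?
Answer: sqrt(1879) ≈ 43.347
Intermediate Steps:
j = -3 (j = -3*1 = -3)
Y(A, U) = -2 + U
w(f) = -2 + f + f**2 (w(f) = f**2 + (-2 + f) = -2 + f + f**2)
sqrt(1861 + w(Y(u(-2), j))) = sqrt(1861 + (-2 + (-2 - 3) + (-2 - 3)**2)) = sqrt(1861 + (-2 - 5 + (-5)**2)) = sqrt(1861 + (-2 - 5 + 25)) = sqrt(1861 + 18) = sqrt(1879)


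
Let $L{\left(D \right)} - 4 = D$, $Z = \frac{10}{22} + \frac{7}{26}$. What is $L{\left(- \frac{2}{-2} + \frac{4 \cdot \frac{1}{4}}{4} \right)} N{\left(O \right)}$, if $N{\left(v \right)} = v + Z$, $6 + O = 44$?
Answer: $\frac{232575}{1144} \approx 203.3$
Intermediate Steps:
$O = 38$ ($O = -6 + 44 = 38$)
$Z = \frac{207}{286}$ ($Z = 10 \cdot \frac{1}{22} + 7 \cdot \frac{1}{26} = \frac{5}{11} + \frac{7}{26} = \frac{207}{286} \approx 0.72378$)
$L{\left(D \right)} = 4 + D$
$N{\left(v \right)} = \frac{207}{286} + v$ ($N{\left(v \right)} = v + \frac{207}{286} = \frac{207}{286} + v$)
$L{\left(- \frac{2}{-2} + \frac{4 \cdot \frac{1}{4}}{4} \right)} N{\left(O \right)} = \left(4 + \left(- \frac{2}{-2} + \frac{4 \cdot \frac{1}{4}}{4}\right)\right) \left(\frac{207}{286} + 38\right) = \left(4 + \left(\left(-2\right) \left(- \frac{1}{2}\right) + 4 \cdot \frac{1}{4} \cdot \frac{1}{4}\right)\right) \frac{11075}{286} = \left(4 + \left(1 + 1 \cdot \frac{1}{4}\right)\right) \frac{11075}{286} = \left(4 + \left(1 + \frac{1}{4}\right)\right) \frac{11075}{286} = \left(4 + \frac{5}{4}\right) \frac{11075}{286} = \frac{21}{4} \cdot \frac{11075}{286} = \frac{232575}{1144}$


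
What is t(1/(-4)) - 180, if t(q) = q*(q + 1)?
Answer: -2883/16 ≈ -180.19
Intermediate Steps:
t(q) = q*(1 + q)
t(1/(-4)) - 180 = (1 + 1/(-4))/(-4) - 180 = -(1 - 1/4)/4 - 180 = -1/4*3/4 - 180 = -3/16 - 180 = -2883/16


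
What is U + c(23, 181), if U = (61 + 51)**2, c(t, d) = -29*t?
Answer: 11877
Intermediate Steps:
U = 12544 (U = 112**2 = 12544)
U + c(23, 181) = 12544 - 29*23 = 12544 - 667 = 11877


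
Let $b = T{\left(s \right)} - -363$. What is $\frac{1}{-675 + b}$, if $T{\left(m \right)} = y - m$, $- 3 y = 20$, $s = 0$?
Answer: $- \frac{3}{956} \approx -0.0031381$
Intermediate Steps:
$y = - \frac{20}{3}$ ($y = \left(- \frac{1}{3}\right) 20 = - \frac{20}{3} \approx -6.6667$)
$T{\left(m \right)} = - \frac{20}{3} - m$
$b = \frac{1069}{3}$ ($b = \left(- \frac{20}{3} - 0\right) - -363 = \left(- \frac{20}{3} + 0\right) + 363 = - \frac{20}{3} + 363 = \frac{1069}{3} \approx 356.33$)
$\frac{1}{-675 + b} = \frac{1}{-675 + \frac{1069}{3}} = \frac{1}{- \frac{956}{3}} = - \frac{3}{956}$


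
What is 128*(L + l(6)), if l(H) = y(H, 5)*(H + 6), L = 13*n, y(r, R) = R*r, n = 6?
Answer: 56064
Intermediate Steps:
L = 78 (L = 13*6 = 78)
l(H) = 5*H*(6 + H) (l(H) = (5*H)*(H + 6) = (5*H)*(6 + H) = 5*H*(6 + H))
128*(L + l(6)) = 128*(78 + 5*6*(6 + 6)) = 128*(78 + 5*6*12) = 128*(78 + 360) = 128*438 = 56064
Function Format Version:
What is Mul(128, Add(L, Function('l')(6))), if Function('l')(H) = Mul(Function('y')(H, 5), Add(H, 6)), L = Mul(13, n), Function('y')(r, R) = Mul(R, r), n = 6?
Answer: 56064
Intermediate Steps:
L = 78 (L = Mul(13, 6) = 78)
Function('l')(H) = Mul(5, H, Add(6, H)) (Function('l')(H) = Mul(Mul(5, H), Add(H, 6)) = Mul(Mul(5, H), Add(6, H)) = Mul(5, H, Add(6, H)))
Mul(128, Add(L, Function('l')(6))) = Mul(128, Add(78, Mul(5, 6, Add(6, 6)))) = Mul(128, Add(78, Mul(5, 6, 12))) = Mul(128, Add(78, 360)) = Mul(128, 438) = 56064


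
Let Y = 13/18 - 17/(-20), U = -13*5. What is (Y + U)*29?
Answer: -331093/180 ≈ -1839.4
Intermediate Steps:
U = -65
Y = 283/180 (Y = 13*(1/18) - 17*(-1/20) = 13/18 + 17/20 = 283/180 ≈ 1.5722)
(Y + U)*29 = (283/180 - 65)*29 = -11417/180*29 = -331093/180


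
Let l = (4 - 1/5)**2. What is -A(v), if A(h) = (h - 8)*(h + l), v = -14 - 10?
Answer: -7648/25 ≈ -305.92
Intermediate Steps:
l = 361/25 (l = (4 - 1*1/5)**2 = (4 - 1/5)**2 = (19/5)**2 = 361/25 ≈ 14.440)
v = -24
A(h) = (-8 + h)*(361/25 + h) (A(h) = (h - 8)*(h + 361/25) = (-8 + h)*(361/25 + h))
-A(v) = -(-2888/25 + (-24)**2 + (161/25)*(-24)) = -(-2888/25 + 576 - 3864/25) = -1*7648/25 = -7648/25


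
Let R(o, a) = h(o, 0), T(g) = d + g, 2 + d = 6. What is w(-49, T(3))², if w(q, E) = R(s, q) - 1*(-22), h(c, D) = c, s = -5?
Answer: 289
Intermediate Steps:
d = 4 (d = -2 + 6 = 4)
T(g) = 4 + g
R(o, a) = o
w(q, E) = 17 (w(q, E) = -5 - 1*(-22) = -5 + 22 = 17)
w(-49, T(3))² = 17² = 289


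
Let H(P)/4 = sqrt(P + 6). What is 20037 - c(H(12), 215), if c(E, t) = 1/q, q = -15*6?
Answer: 1803331/90 ≈ 20037.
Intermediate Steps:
H(P) = 4*sqrt(6 + P) (H(P) = 4*sqrt(P + 6) = 4*sqrt(6 + P))
q = -90
c(E, t) = -1/90 (c(E, t) = 1/(-90) = -1/90)
20037 - c(H(12), 215) = 20037 - 1*(-1/90) = 20037 + 1/90 = 1803331/90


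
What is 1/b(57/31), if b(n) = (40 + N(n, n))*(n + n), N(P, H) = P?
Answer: 961/147858 ≈ 0.0064995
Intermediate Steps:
b(n) = 2*n*(40 + n) (b(n) = (40 + n)*(n + n) = (40 + n)*(2*n) = 2*n*(40 + n))
1/b(57/31) = 1/(2*(57/31)*(40 + 57/31)) = 1/(2*(57/31)*(1297/31)) = 1/(147858/961) = 961/147858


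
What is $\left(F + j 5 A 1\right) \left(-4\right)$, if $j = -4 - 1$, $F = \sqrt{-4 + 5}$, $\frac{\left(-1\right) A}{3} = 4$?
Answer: $-1204$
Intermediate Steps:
$A = -12$ ($A = \left(-3\right) 4 = -12$)
$F = 1$ ($F = \sqrt{1} = 1$)
$j = -5$ ($j = -4 + \left(-4 + 3\right) = -4 - 1 = -5$)
$\left(F + j 5 A 1\right) \left(-4\right) = \left(1 + - 5 \cdot 5 \left(-12\right) 1\right) \left(-4\right) = \left(1 + \left(-5\right) \left(-60\right) 1\right) \left(-4\right) = \left(1 + 300 \cdot 1\right) \left(-4\right) = \left(1 + 300\right) \left(-4\right) = 301 \left(-4\right) = -1204$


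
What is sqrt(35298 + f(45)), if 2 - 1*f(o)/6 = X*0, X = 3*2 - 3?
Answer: sqrt(35310) ≈ 187.91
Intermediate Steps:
X = 3 (X = 6 - 3 = 3)
f(o) = 12 (f(o) = 12 - 18*0 = 12 - 6*0 = 12 + 0 = 12)
sqrt(35298 + f(45)) = sqrt(35298 + 12) = sqrt(35310)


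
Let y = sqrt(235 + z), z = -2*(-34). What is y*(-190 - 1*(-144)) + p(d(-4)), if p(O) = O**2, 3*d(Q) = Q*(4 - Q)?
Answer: 1024/9 - 46*sqrt(303) ≈ -686.94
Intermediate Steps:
z = 68
y = sqrt(303) (y = sqrt(235 + 68) = sqrt(303) ≈ 17.407)
d(Q) = Q*(4 - Q)/3 (d(Q) = (Q*(4 - Q))/3 = Q*(4 - Q)/3)
y*(-190 - 1*(-144)) + p(d(-4)) = sqrt(303)*(-190 - 1*(-144)) + ((1/3)*(-4)*(4 - 1*(-4)))**2 = sqrt(303)*(-190 + 144) + ((1/3)*(-4)*(4 + 4))**2 = sqrt(303)*(-46) + ((1/3)*(-4)*8)**2 = -46*sqrt(303) + (-32/3)**2 = -46*sqrt(303) + 1024/9 = 1024/9 - 46*sqrt(303)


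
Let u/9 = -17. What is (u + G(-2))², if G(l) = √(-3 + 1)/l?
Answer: (306 + I*√2)²/4 ≈ 23409.0 + 216.37*I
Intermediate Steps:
u = -153 (u = 9*(-17) = -153)
G(l) = I*√2/l (G(l) = √(-2)/l = (I*√2)/l = I*√2/l)
(u + G(-2))² = (-153 + I*√2/(-2))² = (-153 + I*√2*(-½))² = (-153 - I*√2/2)²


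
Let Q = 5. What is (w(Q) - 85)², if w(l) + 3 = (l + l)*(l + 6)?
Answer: 484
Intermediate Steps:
w(l) = -3 + 2*l*(6 + l) (w(l) = -3 + (l + l)*(l + 6) = -3 + (2*l)*(6 + l) = -3 + 2*l*(6 + l))
(w(Q) - 85)² = ((-3 + 2*5² + 12*5) - 85)² = ((-3 + 2*25 + 60) - 85)² = ((-3 + 50 + 60) - 85)² = (107 - 85)² = 22² = 484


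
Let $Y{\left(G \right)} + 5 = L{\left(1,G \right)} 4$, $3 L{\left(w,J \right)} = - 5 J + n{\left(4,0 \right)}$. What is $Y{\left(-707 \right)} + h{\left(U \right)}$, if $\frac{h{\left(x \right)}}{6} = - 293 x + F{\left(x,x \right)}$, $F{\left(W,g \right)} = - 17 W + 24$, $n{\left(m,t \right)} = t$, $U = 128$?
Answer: $- \frac{699683}{3} \approx -2.3323 \cdot 10^{5}$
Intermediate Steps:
$L{\left(w,J \right)} = - \frac{5 J}{3}$ ($L{\left(w,J \right)} = \frac{- 5 J + 0}{3} = \frac{\left(-5\right) J}{3} = - \frac{5 J}{3}$)
$F{\left(W,g \right)} = 24 - 17 W$
$Y{\left(G \right)} = -5 - \frac{20 G}{3}$ ($Y{\left(G \right)} = -5 + - \frac{5 G}{3} \cdot 4 = -5 - \frac{20 G}{3}$)
$h{\left(x \right)} = 144 - 1860 x$ ($h{\left(x \right)} = 6 \left(- 293 x - \left(-24 + 17 x\right)\right) = 6 \left(24 - 310 x\right) = 144 - 1860 x$)
$Y{\left(-707 \right)} + h{\left(U \right)} = \left(-5 - - \frac{14140}{3}\right) + \left(144 - 238080\right) = \left(-5 + \frac{14140}{3}\right) + \left(144 - 238080\right) = \frac{14125}{3} - 237936 = - \frac{699683}{3}$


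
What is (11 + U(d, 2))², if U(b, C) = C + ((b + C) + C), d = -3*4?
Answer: 25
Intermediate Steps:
d = -12
U(b, C) = b + 3*C (U(b, C) = C + ((C + b) + C) = C + (b + 2*C) = b + 3*C)
(11 + U(d, 2))² = (11 + (-12 + 3*2))² = (11 + (-12 + 6))² = (11 - 6)² = 5² = 25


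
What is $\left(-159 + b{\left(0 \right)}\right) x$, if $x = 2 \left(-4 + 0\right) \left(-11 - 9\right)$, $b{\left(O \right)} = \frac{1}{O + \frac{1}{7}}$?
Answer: $-24320$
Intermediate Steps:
$b{\left(O \right)} = \frac{1}{\frac{1}{7} + O}$ ($b{\left(O \right)} = \frac{1}{O + \frac{1}{7}} = \frac{1}{\frac{1}{7} + O}$)
$x = 160$ ($x = 2 \left(-4\right) \left(-20\right) = \left(-8\right) \left(-20\right) = 160$)
$\left(-159 + b{\left(0 \right)}\right) x = \left(-159 + \frac{7}{1 + 7 \cdot 0}\right) 160 = \left(-159 + \frac{7}{1 + 0}\right) 160 = \left(-159 + \frac{7}{1}\right) 160 = \left(-159 + 7 \cdot 1\right) 160 = \left(-159 + 7\right) 160 = \left(-152\right) 160 = -24320$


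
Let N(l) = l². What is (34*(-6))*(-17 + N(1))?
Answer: 3264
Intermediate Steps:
(34*(-6))*(-17 + N(1)) = (34*(-6))*(-17 + 1²) = -204*(-17 + 1) = -204*(-16) = 3264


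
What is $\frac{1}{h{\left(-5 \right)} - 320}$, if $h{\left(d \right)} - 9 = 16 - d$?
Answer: $- \frac{1}{290} \approx -0.0034483$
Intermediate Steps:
$h{\left(d \right)} = 25 - d$ ($h{\left(d \right)} = 9 - \left(-16 + d\right) = 25 - d$)
$\frac{1}{h{\left(-5 \right)} - 320} = \frac{1}{\left(25 - -5\right) - 320} = \frac{1}{\left(25 + 5\right) - 320} = \frac{1}{30 - 320} = \frac{1}{-290} = - \frac{1}{290}$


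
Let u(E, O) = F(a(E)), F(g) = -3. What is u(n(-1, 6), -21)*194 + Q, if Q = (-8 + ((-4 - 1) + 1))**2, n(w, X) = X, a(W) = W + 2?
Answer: -438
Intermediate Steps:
a(W) = 2 + W
u(E, O) = -3
Q = 144 (Q = (-8 + (-5 + 1))**2 = (-8 - 4)**2 = (-12)**2 = 144)
u(n(-1, 6), -21)*194 + Q = -3*194 + 144 = -582 + 144 = -438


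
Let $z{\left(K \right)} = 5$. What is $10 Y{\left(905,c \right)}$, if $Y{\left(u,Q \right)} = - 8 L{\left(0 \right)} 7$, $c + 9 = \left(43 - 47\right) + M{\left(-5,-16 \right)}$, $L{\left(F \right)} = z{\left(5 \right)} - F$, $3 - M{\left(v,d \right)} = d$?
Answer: $-2800$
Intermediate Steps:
$M{\left(v,d \right)} = 3 - d$
$L{\left(F \right)} = 5 - F$
$c = 6$ ($c = -9 + \left(\left(43 - 47\right) + \left(3 - -16\right)\right) = -9 + \left(-4 + \left(3 + 16\right)\right) = -9 + \left(-4 + 19\right) = -9 + 15 = 6$)
$Y{\left(u,Q \right)} = -280$ ($Y{\left(u,Q \right)} = - 8 \left(5 - 0\right) 7 = - 8 \left(5 + 0\right) 7 = \left(-8\right) 5 \cdot 7 = \left(-40\right) 7 = -280$)
$10 Y{\left(905,c \right)} = 10 \left(-280\right) = -2800$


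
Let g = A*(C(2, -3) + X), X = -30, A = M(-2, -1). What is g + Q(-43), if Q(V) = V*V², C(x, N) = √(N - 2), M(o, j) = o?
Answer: -79447 - 2*I*√5 ≈ -79447.0 - 4.4721*I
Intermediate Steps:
A = -2
C(x, N) = √(-2 + N)
Q(V) = V³
g = 60 - 2*I*√5 (g = -2*(√(-2 - 3) - 30) = -2*(√(-5) - 30) = -2*(I*√5 - 30) = -2*(-30 + I*√5) = 60 - 2*I*√5 ≈ 60.0 - 4.4721*I)
g + Q(-43) = (60 - 2*I*√5) + (-43)³ = (60 - 2*I*√5) - 79507 = -79447 - 2*I*√5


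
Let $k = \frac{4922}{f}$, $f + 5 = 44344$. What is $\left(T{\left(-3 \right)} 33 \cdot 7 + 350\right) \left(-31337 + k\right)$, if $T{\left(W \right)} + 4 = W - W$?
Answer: $\frac{797542188254}{44339} \approx 1.7987 \cdot 10^{7}$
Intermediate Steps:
$f = 44339$ ($f = -5 + 44344 = 44339$)
$T{\left(W \right)} = -4$ ($T{\left(W \right)} = -4 + \left(W - W\right) = -4 + 0 = -4$)
$k = \frac{4922}{44339} \approx 0.11101$
$\left(T{\left(-3 \right)} 33 \cdot 7 + 350\right) \left(-31337 + k\right) = \left(\left(-4\right) 33 \cdot 7 + 350\right) \left(-31337 + \frac{4922}{44339}\right) = \left(\left(-132\right) 7 + 350\right) \left(- \frac{1389446321}{44339}\right) = \left(-924 + 350\right) \left(- \frac{1389446321}{44339}\right) = \left(-574\right) \left(- \frac{1389446321}{44339}\right) = \frac{797542188254}{44339}$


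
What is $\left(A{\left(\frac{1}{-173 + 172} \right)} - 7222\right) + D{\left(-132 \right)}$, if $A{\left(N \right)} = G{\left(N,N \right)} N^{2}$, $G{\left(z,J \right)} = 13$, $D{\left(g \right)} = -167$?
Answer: $-7376$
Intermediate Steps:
$A{\left(N \right)} = 13 N^{2}$
$\left(A{\left(\frac{1}{-173 + 172} \right)} - 7222\right) + D{\left(-132 \right)} = \left(13 \left(\frac{1}{-173 + 172}\right)^{2} - 7222\right) - 167 = \left(13 \left(\frac{1}{-1}\right)^{2} - 7222\right) - 167 = \left(13 \left(-1\right)^{2} - 7222\right) - 167 = \left(13 \cdot 1 - 7222\right) - 167 = \left(13 - 7222\right) - 167 = -7209 - 167 = -7376$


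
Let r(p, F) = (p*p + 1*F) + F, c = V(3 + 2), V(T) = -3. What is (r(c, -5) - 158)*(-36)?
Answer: 5724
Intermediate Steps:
c = -3
r(p, F) = p² + 2*F (r(p, F) = (p² + F) + F = (F + p²) + F = p² + 2*F)
(r(c, -5) - 158)*(-36) = (((-3)² + 2*(-5)) - 158)*(-36) = ((9 - 10) - 158)*(-36) = (-1 - 158)*(-36) = -159*(-36) = 5724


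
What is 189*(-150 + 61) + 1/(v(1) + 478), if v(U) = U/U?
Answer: -8057258/479 ≈ -16821.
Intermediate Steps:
v(U) = 1
189*(-150 + 61) + 1/(v(1) + 478) = 189*(-150 + 61) + 1/(1 + 478) = 189*(-89) + 1/479 = -16821 + 1/479 = -8057258/479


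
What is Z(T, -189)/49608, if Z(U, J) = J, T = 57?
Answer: -21/5512 ≈ -0.0038099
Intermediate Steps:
Z(T, -189)/49608 = -189/49608 = -189*1/49608 = -21/5512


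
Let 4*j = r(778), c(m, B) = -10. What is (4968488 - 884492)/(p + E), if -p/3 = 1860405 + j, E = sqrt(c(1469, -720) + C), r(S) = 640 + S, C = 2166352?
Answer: -980559271608/1340293810117 - 5445328*sqrt(2166342)/41549108113627 ≈ -0.73179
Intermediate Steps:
j = 709/2 (j = (640 + 778)/4 = (1/4)*1418 = 709/2 ≈ 354.50)
E = sqrt(2166342) (E = sqrt(-10 + 2166352) = sqrt(2166342) ≈ 1471.8)
p = -11164557/2 (p = -3*(1860405 + 709/2) = -3*3721519/2 = -11164557/2 ≈ -5.5823e+6)
(4968488 - 884492)/(p + E) = (4968488 - 884492)/(-11164557/2 + sqrt(2166342)) = 4083996/(-11164557/2 + sqrt(2166342))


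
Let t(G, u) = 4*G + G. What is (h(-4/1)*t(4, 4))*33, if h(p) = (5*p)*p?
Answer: 52800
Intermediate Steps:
t(G, u) = 5*G
h(p) = 5*p²
(h(-4/1)*t(4, 4))*33 = ((5*(-4/1)²)*(5*4))*33 = ((5*(-4*1)²)*20)*33 = ((5*(-4)²)*20)*33 = ((5*16)*20)*33 = (80*20)*33 = 1600*33 = 52800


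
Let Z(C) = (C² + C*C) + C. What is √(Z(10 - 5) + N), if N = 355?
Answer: √410 ≈ 20.248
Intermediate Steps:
Z(C) = C + 2*C² (Z(C) = (C² + C²) + C = 2*C² + C = C + 2*C²)
√(Z(10 - 5) + N) = √((10 - 5)*(1 + 2*(10 - 5)) + 355) = √(5*(1 + 2*5) + 355) = √(5*(1 + 10) + 355) = √(5*11 + 355) = √(55 + 355) = √410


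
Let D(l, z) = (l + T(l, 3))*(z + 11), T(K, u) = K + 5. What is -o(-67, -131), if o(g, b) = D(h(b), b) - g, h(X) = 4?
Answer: 1493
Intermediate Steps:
T(K, u) = 5 + K
D(l, z) = (5 + 2*l)*(11 + z) (D(l, z) = (l + (5 + l))*(z + 11) = (5 + 2*l)*(11 + z))
o(g, b) = 143 - g + 13*b (o(g, b) = (55 + 22*4 + 4*b + b*(5 + 4)) - g = (55 + 88 + 4*b + b*9) - g = (55 + 88 + 4*b + 9*b) - g = (143 + 13*b) - g = 143 - g + 13*b)
-o(-67, -131) = -(143 - 1*(-67) + 13*(-131)) = -(143 + 67 - 1703) = -1*(-1493) = 1493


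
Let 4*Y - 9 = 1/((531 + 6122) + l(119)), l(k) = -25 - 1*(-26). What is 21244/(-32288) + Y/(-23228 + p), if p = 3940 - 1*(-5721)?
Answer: -119892602591/182174582724 ≈ -0.65812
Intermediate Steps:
l(k) = 1 (l(k) = -25 + 26 = 1)
p = 9661 (p = 3940 + 5721 = 9661)
Y = 59887/26616 (Y = 9/4 + 1/(4*((531 + 6122) + 1)) = 9/4 + 1/(4*(6653 + 1)) = 9/4 + (¼)/6654 = 9/4 + (¼)*(1/6654) = 9/4 + 1/26616 = 59887/26616 ≈ 2.2500)
21244/(-32288) + Y/(-23228 + p) = 21244/(-32288) + 59887/(26616*(-23228 + 9661)) = 21244*(-1/32288) + (59887/26616)/(-13567) = -5311/8072 + (59887/26616)*(-1/13567) = -5311/8072 - 59887/361099272 = -119892602591/182174582724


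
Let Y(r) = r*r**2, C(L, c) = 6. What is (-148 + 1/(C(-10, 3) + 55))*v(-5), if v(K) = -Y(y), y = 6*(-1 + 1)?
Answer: 0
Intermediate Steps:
y = 0 (y = 6*0 = 0)
Y(r) = r**3
v(K) = 0 (v(K) = -1*0**3 = -1*0 = 0)
(-148 + 1/(C(-10, 3) + 55))*v(-5) = (-148 + 1/(6 + 55))*0 = (-148 + 1/61)*0 = -9027/61*0 = 0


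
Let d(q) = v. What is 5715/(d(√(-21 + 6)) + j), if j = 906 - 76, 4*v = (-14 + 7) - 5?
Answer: 5715/827 ≈ 6.9105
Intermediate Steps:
v = -3 (v = ((-14 + 7) - 5)/4 = (-7 - 5)/4 = (¼)*(-12) = -3)
d(q) = -3
j = 830
5715/(d(√(-21 + 6)) + j) = 5715/(-3 + 830) = 5715/827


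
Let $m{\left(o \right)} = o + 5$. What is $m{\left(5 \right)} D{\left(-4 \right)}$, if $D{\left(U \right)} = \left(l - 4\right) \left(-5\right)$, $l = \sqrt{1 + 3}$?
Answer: $100$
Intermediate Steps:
$l = 2$ ($l = \sqrt{4} = 2$)
$m{\left(o \right)} = 5 + o$
$D{\left(U \right)} = 10$ ($D{\left(U \right)} = \left(2 - 4\right) \left(-5\right) = \left(-2\right) \left(-5\right) = 10$)
$m{\left(5 \right)} D{\left(-4 \right)} = \left(5 + 5\right) 10 = 10 \cdot 10 = 100$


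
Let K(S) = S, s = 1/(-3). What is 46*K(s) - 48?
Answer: -190/3 ≈ -63.333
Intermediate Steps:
s = -⅓ ≈ -0.33333
46*K(s) - 48 = 46*(-⅓) - 48 = -46/3 - 48 = -190/3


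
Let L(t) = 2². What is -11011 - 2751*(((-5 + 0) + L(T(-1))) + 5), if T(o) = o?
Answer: -22015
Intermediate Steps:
L(t) = 4
-11011 - 2751*(((-5 + 0) + L(T(-1))) + 5) = -11011 - 2751*(((-5 + 0) + 4) + 5) = -11011 - 2751*((-5 + 4) + 5) = -11011 - 2751*(-1 + 5) = -11011 - 2751*4 = -11011 - 11004 = -22015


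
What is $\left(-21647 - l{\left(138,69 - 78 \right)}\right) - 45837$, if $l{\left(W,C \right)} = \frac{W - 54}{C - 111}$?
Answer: $- \frac{674833}{10} \approx -67483.0$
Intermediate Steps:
$l{\left(W,C \right)} = \frac{-54 + W}{-111 + C}$
$\left(-21647 - l{\left(138,69 - 78 \right)}\right) - 45837 = \left(-21647 - \frac{-54 + 138}{-111 + \left(69 - 78\right)}\right) - 45837 = \left(-21647 - \frac{1}{-111 - 9} \cdot 84\right) - 45837 = \left(-21647 - \frac{1}{-120} \cdot 84\right) - 45837 = \left(-21647 - \left(- \frac{1}{120}\right) 84\right) - 45837 = \left(-21647 - - \frac{7}{10}\right) - 45837 = \left(-21647 + \frac{7}{10}\right) - 45837 = - \frac{216463}{10} - 45837 = - \frac{674833}{10}$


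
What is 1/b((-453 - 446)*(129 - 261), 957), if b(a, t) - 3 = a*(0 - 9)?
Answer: -1/1068009 ≈ -9.3632e-7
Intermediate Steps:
b(a, t) = 3 - 9*a (b(a, t) = 3 + a*(0 - 9) = 3 + a*(-9) = 3 - 9*a)
1/b((-453 - 446)*(129 - 261), 957) = 1/(3 - 9*(-453 - 446)*(129 - 261)) = 1/(3 - (-8091)*(-132)) = 1/(3 - 9*118668) = 1/(3 - 1068012) = 1/(-1068009) = -1/1068009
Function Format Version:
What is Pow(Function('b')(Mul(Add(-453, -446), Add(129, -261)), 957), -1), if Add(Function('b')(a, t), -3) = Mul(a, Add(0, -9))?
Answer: Rational(-1, 1068009) ≈ -9.3632e-7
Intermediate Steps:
Function('b')(a, t) = Add(3, Mul(-9, a)) (Function('b')(a, t) = Add(3, Mul(a, Add(0, -9))) = Add(3, Mul(a, -9)) = Add(3, Mul(-9, a)))
Pow(Function('b')(Mul(Add(-453, -446), Add(129, -261)), 957), -1) = Pow(Add(3, Mul(-9, Mul(Add(-453, -446), Add(129, -261)))), -1) = Pow(Add(3, Mul(-9, Mul(-899, -132))), -1) = Pow(Add(3, Mul(-9, 118668)), -1) = Pow(Add(3, -1068012), -1) = Pow(-1068009, -1) = Rational(-1, 1068009)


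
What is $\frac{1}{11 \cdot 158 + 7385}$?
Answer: $\frac{1}{9123} \approx 0.00010961$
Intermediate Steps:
$\frac{1}{11 \cdot 158 + 7385} = \frac{1}{1738 + 7385} = \frac{1}{9123}$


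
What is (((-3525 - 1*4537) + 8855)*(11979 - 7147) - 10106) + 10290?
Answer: 3831960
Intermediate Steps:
(((-3525 - 1*4537) + 8855)*(11979 - 7147) - 10106) + 10290 = (((-3525 - 4537) + 8855)*4832 - 10106) + 10290 = ((-8062 + 8855)*4832 - 10106) + 10290 = (793*4832 - 10106) + 10290 = (3831776 - 10106) + 10290 = 3821670 + 10290 = 3831960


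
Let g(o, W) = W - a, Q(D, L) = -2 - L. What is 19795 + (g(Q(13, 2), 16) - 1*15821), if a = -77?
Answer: 4067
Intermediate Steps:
g(o, W) = 77 + W (g(o, W) = W - 1*(-77) = W + 77 = 77 + W)
19795 + (g(Q(13, 2), 16) - 1*15821) = 19795 + ((77 + 16) - 1*15821) = 19795 + (93 - 15821) = 19795 - 15728 = 4067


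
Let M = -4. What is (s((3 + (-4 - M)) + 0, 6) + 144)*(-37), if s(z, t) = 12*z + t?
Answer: -6882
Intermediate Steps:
s(z, t) = t + 12*z
(s((3 + (-4 - M)) + 0, 6) + 144)*(-37) = ((6 + 12*((3 + (-4 - 1*(-4))) + 0)) + 144)*(-37) = ((6 + 12*((3 + (-4 + 4)) + 0)) + 144)*(-37) = ((6 + 12*((3 + 0) + 0)) + 144)*(-37) = ((6 + 12*(3 + 0)) + 144)*(-37) = ((6 + 12*3) + 144)*(-37) = ((6 + 36) + 144)*(-37) = (42 + 144)*(-37) = 186*(-37) = -6882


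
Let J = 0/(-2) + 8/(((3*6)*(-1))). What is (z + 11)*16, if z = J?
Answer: 1520/9 ≈ 168.89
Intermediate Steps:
J = -4/9 (J = 0*(-½) + 8/((18*(-1))) = 0 + 8/(-18) = 0 + 8*(-1/18) = 0 - 4/9 = -4/9 ≈ -0.44444)
z = -4/9 ≈ -0.44444
(z + 11)*16 = (-4/9 + 11)*16 = (95/9)*16 = 1520/9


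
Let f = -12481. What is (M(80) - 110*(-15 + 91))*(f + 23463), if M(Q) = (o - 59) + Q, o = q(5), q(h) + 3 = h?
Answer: -91556934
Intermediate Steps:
q(h) = -3 + h
o = 2 (o = -3 + 5 = 2)
M(Q) = -57 + Q (M(Q) = (2 - 59) + Q = -57 + Q)
(M(80) - 110*(-15 + 91))*(f + 23463) = ((-57 + 80) - 110*(-15 + 91))*(-12481 + 23463) = (23 - 110*76)*10982 = (23 - 8360)*10982 = -8337*10982 = -91556934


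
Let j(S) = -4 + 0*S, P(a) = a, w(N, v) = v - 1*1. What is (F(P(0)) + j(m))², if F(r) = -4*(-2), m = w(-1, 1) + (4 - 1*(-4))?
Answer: 16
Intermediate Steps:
w(N, v) = -1 + v (w(N, v) = v - 1 = -1 + v)
m = 8 (m = (-1 + 1) + (4 - 1*(-4)) = 0 + (4 + 4) = 0 + 8 = 8)
j(S) = -4 (j(S) = -4 + 0 = -4)
F(r) = 8
(F(P(0)) + j(m))² = (8 - 4)² = 4² = 16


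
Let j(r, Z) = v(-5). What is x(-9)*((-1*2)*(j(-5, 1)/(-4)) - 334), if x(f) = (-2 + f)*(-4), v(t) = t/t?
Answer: -14674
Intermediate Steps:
v(t) = 1
j(r, Z) = 1
x(f) = 8 - 4*f
x(-9)*((-1*2)*(j(-5, 1)/(-4)) - 334) = (8 - 4*(-9))*((-1*2)*(1/(-4)) - 334) = (8 + 36)*(-2*(-1)/4 - 334) = 44*(-2*(-1/4) - 334) = 44*(1/2 - 334) = 44*(-667/2) = -14674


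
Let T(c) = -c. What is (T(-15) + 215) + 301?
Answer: 531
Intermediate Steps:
(T(-15) + 215) + 301 = (-1*(-15) + 215) + 301 = (15 + 215) + 301 = 230 + 301 = 531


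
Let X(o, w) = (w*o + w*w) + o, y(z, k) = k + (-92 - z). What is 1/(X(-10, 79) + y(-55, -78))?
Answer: 1/5326 ≈ 0.00018776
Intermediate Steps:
y(z, k) = -92 + k - z
X(o, w) = o + w² + o*w (X(o, w) = (o*w + w²) + o = (w² + o*w) + o = o + w² + o*w)
1/(X(-10, 79) + y(-55, -78)) = 1/((-10 + 79² - 10*79) + (-92 - 78 - 1*(-55))) = 1/((-10 + 6241 - 790) + (-92 - 78 + 55)) = 1/(5441 - 115) = 1/5326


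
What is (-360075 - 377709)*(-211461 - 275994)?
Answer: 359636499720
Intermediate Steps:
(-360075 - 377709)*(-211461 - 275994) = -737784*(-487455) = 359636499720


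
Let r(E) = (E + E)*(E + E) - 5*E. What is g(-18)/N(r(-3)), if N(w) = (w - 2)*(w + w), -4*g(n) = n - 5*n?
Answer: -3/833 ≈ -0.0036014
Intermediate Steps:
r(E) = -5*E + 4*E² (r(E) = (2*E)*(2*E) - 5*E = 4*E² - 5*E = -5*E + 4*E²)
g(n) = n (g(n) = -(n - 5*n)/4 = -(-1)*n = n)
N(w) = 2*w*(-2 + w) (N(w) = (-2 + w)*(2*w) = 2*w*(-2 + w))
g(-18)/N(r(-3)) = -18*(-1/(6*(-5 + 4*(-3))*(-2 - 3*(-5 + 4*(-3))))) = -18*(-1/(6*(-5 - 12)*(-2 - 3*(-5 - 12)))) = -18*1/(102*(-2 - 3*(-17))) = -18*1/(102*(-2 + 51)) = -18/(2*51*49) = -18/4998 = -18*1/4998 = -3/833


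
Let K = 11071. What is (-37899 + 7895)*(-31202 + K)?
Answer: 604010524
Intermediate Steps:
(-37899 + 7895)*(-31202 + K) = (-37899 + 7895)*(-31202 + 11071) = -30004*(-20131) = 604010524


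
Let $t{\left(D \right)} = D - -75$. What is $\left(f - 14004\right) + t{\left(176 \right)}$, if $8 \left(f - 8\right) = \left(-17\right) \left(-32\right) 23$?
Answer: $-12181$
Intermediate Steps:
$t{\left(D \right)} = 75 + D$ ($t{\left(D \right)} = D + 75 = 75 + D$)
$f = 1572$ ($f = 8 + \frac{\left(-17\right) \left(-32\right) 23}{8} = 8 + \frac{544 \cdot 23}{8} = 8 + \frac{1}{8} \cdot 12512 = 8 + 1564 = 1572$)
$\left(f - 14004\right) + t{\left(176 \right)} = \left(1572 - 14004\right) + \left(75 + 176\right) = -12432 + 251 = -12181$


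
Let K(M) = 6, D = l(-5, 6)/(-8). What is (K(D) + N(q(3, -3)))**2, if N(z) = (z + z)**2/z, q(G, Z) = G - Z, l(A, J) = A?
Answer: 900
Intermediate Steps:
D = 5/8 (D = -5/(-8) = -5*(-1/8) = 5/8 ≈ 0.62500)
N(z) = 4*z (N(z) = (2*z)**2/z = (4*z**2)/z = 4*z)
(K(D) + N(q(3, -3)))**2 = (6 + 4*(3 - 1*(-3)))**2 = (6 + 4*(3 + 3))**2 = (6 + 4*6)**2 = (6 + 24)**2 = 30**2 = 900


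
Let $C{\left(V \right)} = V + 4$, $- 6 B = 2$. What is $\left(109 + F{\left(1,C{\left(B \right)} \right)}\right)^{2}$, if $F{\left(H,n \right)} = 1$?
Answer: $12100$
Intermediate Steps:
$B = - \frac{1}{3}$ ($B = \left(- \frac{1}{6}\right) 2 = - \frac{1}{3} \approx -0.33333$)
$C{\left(V \right)} = 4 + V$
$\left(109 + F{\left(1,C{\left(B \right)} \right)}\right)^{2} = \left(109 + 1\right)^{2} = 110^{2} = 12100$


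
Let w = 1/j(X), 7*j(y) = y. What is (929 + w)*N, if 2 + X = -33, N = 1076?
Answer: 4996944/5 ≈ 9.9939e+5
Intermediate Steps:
X = -35 (X = -2 - 33 = -35)
j(y) = y/7
w = -1/5 (w = 1/((1/7)*(-35)) = 1/(-5) = -1/5 ≈ -0.20000)
(929 + w)*N = (929 - 1/5)*1076 = (4644/5)*1076 = 4996944/5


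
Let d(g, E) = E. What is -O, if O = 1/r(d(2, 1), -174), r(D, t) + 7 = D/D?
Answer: 1/6 ≈ 0.16667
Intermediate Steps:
r(D, t) = -6 (r(D, t) = -7 + D/D = -7 + 1 = -6)
O = -1/6 (O = 1/(-6) = -1/6 ≈ -0.16667)
-O = -1*(-1/6) = 1/6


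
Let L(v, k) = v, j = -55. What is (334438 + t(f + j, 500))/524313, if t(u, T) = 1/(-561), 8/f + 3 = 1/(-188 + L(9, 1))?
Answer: 187619717/294139593 ≈ 0.63786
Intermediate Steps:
f = -716/269 (f = 8/(-3 + 1/(-188 + 9)) = 8/(-3 + 1/(-179)) = 8/(-3 - 1/179) = 8/(-538/179) = 8*(-179/538) = -716/269 ≈ -2.6617)
t(u, T) = -1/561
(334438 + t(f + j, 500))/524313 = (334438 - 1/561)/524313 = (187619717/561)*(1/524313) = 187619717/294139593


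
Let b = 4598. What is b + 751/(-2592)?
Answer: 11917265/2592 ≈ 4597.7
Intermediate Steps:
b + 751/(-2592) = 4598 + 751/(-2592) = 4598 + 751*(-1/2592) = 4598 - 751/2592 = 11917265/2592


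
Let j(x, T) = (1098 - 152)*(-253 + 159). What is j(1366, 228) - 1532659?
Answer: -1621583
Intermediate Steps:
j(x, T) = -88924 (j(x, T) = 946*(-94) = -88924)
j(1366, 228) - 1532659 = -88924 - 1532659 = -1621583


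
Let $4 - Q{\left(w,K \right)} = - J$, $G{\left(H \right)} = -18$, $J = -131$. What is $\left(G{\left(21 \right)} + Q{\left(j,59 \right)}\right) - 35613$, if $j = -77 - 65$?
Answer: $-35758$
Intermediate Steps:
$j = -142$
$Q{\left(w,K \right)} = -127$ ($Q{\left(w,K \right)} = 4 - \left(-1\right) \left(-131\right) = 4 - 131 = -127$)
$\left(G{\left(21 \right)} + Q{\left(j,59 \right)}\right) - 35613 = \left(-18 - 127\right) - 35613 = -145 - 35613 = -35758$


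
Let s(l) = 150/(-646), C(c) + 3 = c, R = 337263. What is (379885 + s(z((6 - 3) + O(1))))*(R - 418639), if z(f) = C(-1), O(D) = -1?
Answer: -9985061425280/323 ≈ -3.0913e+10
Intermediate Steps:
C(c) = -3 + c
z(f) = -4 (z(f) = -3 - 1 = -4)
s(l) = -75/323 (s(l) = 150*(-1/646) = -75/323)
(379885 + s(z((6 - 3) + O(1))))*(R - 418639) = (379885 - 75/323)*(337263 - 418639) = (122702780/323)*(-81376) = -9985061425280/323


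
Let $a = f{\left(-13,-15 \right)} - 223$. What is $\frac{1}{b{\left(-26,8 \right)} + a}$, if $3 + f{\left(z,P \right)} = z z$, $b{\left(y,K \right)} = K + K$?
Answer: $- \frac{1}{41} \approx -0.02439$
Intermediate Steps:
$b{\left(y,K \right)} = 2 K$
$f{\left(z,P \right)} = -3 + z^{2}$ ($f{\left(z,P \right)} = -3 + z z = -3 + z^{2}$)
$a = -57$ ($a = \left(-3 + \left(-13\right)^{2}\right) - 223 = \left(-3 + 169\right) - 223 = 166 - 223 = -57$)
$\frac{1}{b{\left(-26,8 \right)} + a} = \frac{1}{2 \cdot 8 - 57} = \frac{1}{16 - 57} = \frac{1}{-41} = - \frac{1}{41}$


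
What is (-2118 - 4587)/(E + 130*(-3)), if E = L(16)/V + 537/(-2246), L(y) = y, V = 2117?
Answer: 31880813310/1855465873 ≈ 17.182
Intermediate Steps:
E = -1100893/4754782 (E = 16/2117 + 537/(-2246) = 16*(1/2117) + 537*(-1/2246) = 16/2117 - 537/2246 = -1100893/4754782 ≈ -0.23153)
(-2118 - 4587)/(E + 130*(-3)) = (-2118 - 4587)/(-1100893/4754782 + 130*(-3)) = -6705/(-1100893/4754782 - 390) = -6705/(-1855465873/4754782) = -6705*(-4754782/1855465873) = 31880813310/1855465873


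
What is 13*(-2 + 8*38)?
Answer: 3926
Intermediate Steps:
13*(-2 + 8*38) = 13*(-2 + 304) = 13*302 = 3926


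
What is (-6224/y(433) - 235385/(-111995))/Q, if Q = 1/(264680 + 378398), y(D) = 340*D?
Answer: 1091828208321998/824395195 ≈ 1.3244e+6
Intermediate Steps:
Q = 1/643078 ≈ 1.5550e-6
(-6224/y(433) - 235385/(-111995))/Q = (-6224/(340*433) - 235385/(-111995))/(1/643078) = (-6224/147220 - 235385*(-1/111995))*643078 = (-6224*1/147220 + 47077/22399)*643078 = (-1556/36805 + 47077/22399)*643078 = (1697816141/824395195)*643078 = 1091828208321998/824395195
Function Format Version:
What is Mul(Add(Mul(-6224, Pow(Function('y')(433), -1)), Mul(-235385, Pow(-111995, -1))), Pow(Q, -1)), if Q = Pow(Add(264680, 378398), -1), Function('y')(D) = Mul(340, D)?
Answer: Rational(1091828208321998, 824395195) ≈ 1.3244e+6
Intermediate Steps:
Q = Rational(1, 643078) (Q = Pow(643078, -1) = Rational(1, 643078) ≈ 1.5550e-6)
Mul(Add(Mul(-6224, Pow(Function('y')(433), -1)), Mul(-235385, Pow(-111995, -1))), Pow(Q, -1)) = Mul(Add(Mul(-6224, Pow(Mul(340, 433), -1)), Mul(-235385, Pow(-111995, -1))), Pow(Rational(1, 643078), -1)) = Mul(Add(Mul(-6224, Pow(147220, -1)), Mul(-235385, Rational(-1, 111995))), 643078) = Mul(Add(Mul(-6224, Rational(1, 147220)), Rational(47077, 22399)), 643078) = Mul(Add(Rational(-1556, 36805), Rational(47077, 22399)), 643078) = Mul(Rational(1697816141, 824395195), 643078) = Rational(1091828208321998, 824395195)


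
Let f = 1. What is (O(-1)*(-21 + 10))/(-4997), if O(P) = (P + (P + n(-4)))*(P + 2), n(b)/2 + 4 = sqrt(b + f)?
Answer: -110/4997 + 22*I*sqrt(3)/4997 ≈ -0.022013 + 0.0076256*I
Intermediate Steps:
n(b) = -8 + 2*sqrt(1 + b) (n(b) = -8 + 2*sqrt(b + 1) = -8 + 2*sqrt(1 + b))
O(P) = (2 + P)*(-8 + 2*P + 2*I*sqrt(3)) (O(P) = (P + (P + (-8 + 2*sqrt(1 - 4))))*(P + 2) = (P + (P + (-8 + 2*sqrt(-3))))*(2 + P) = (P + (P + (-8 + 2*(I*sqrt(3)))))*(2 + P) = (P + (P + (-8 + 2*I*sqrt(3))))*(2 + P) = (P + (-8 + P + 2*I*sqrt(3)))*(2 + P) = (-8 + 2*P + 2*I*sqrt(3))*(2 + P) = (2 + P)*(-8 + 2*P + 2*I*sqrt(3)))
(O(-1)*(-21 + 10))/(-4997) = ((-16 - 4*(-1) + 2*(-1)**2 + 4*I*sqrt(3) + 2*I*(-1)*sqrt(3))*(-21 + 10))/(-4997) = ((-16 + 4 + 2*1 + 4*I*sqrt(3) - 2*I*sqrt(3))*(-11))*(-1/4997) = ((-16 + 4 + 2 + 4*I*sqrt(3) - 2*I*sqrt(3))*(-11))*(-1/4997) = ((-10 + 2*I*sqrt(3))*(-11))*(-1/4997) = (110 - 22*I*sqrt(3))*(-1/4997) = -110/4997 + 22*I*sqrt(3)/4997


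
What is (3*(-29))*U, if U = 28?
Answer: -2436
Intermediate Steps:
(3*(-29))*U = (3*(-29))*28 = -87*28 = -2436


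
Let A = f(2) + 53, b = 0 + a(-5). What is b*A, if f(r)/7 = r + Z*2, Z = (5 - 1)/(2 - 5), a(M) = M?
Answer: -725/3 ≈ -241.67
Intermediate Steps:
Z = -4/3 (Z = 4/(-3) = 4*(-⅓) = -4/3 ≈ -1.3333)
f(r) = -56/3 + 7*r (f(r) = 7*(r - 4/3*2) = 7*(r - 8/3) = 7*(-8/3 + r) = -56/3 + 7*r)
b = -5 (b = 0 - 5 = -5)
A = 145/3 (A = (-56/3 + 7*2) + 53 = (-56/3 + 14) + 53 = -14/3 + 53 = 145/3 ≈ 48.333)
b*A = -5*145/3 = -725/3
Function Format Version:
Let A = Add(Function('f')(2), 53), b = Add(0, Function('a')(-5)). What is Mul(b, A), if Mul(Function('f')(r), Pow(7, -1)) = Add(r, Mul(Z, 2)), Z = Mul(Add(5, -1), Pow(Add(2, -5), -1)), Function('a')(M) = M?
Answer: Rational(-725, 3) ≈ -241.67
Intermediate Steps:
Z = Rational(-4, 3) (Z = Mul(4, Pow(-3, -1)) = Mul(4, Rational(-1, 3)) = Rational(-4, 3) ≈ -1.3333)
Function('f')(r) = Add(Rational(-56, 3), Mul(7, r)) (Function('f')(r) = Mul(7, Add(r, Mul(Rational(-4, 3), 2))) = Mul(7, Add(r, Rational(-8, 3))) = Mul(7, Add(Rational(-8, 3), r)) = Add(Rational(-56, 3), Mul(7, r)))
b = -5 (b = Add(0, -5) = -5)
A = Rational(145, 3) (A = Add(Add(Rational(-56, 3), Mul(7, 2)), 53) = Add(Add(Rational(-56, 3), 14), 53) = Add(Rational(-14, 3), 53) = Rational(145, 3) ≈ 48.333)
Mul(b, A) = Mul(-5, Rational(145, 3)) = Rational(-725, 3)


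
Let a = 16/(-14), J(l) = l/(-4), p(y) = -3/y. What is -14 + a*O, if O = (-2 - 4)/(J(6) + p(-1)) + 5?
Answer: -106/7 ≈ -15.143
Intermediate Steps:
J(l) = -l/4 (J(l) = l*(-1/4) = -l/4)
a = -8/7 (a = 16*(-1/14) = -8/7 ≈ -1.1429)
O = 1 (O = (-2 - 4)/(-1/4*6 - 3/(-1)) + 5 = -6/(-3/2 - 3*(-1)) + 5 = -6/(-3/2 + 3) + 5 = -6/3/2 + 5 = -6*2/3 + 5 = -4 + 5 = 1)
-14 + a*O = -14 - 8/7*1 = -14 - 8/7 = -106/7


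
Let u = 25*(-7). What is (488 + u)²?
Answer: 97969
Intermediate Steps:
u = -175
(488 + u)² = (488 - 175)² = 313² = 97969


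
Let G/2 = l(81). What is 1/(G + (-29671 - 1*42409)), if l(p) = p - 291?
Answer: -1/72500 ≈ -1.3793e-5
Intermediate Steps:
l(p) = -291 + p
G = -420 (G = 2*(-291 + 81) = 2*(-210) = -420)
1/(G + (-29671 - 1*42409)) = 1/(-420 + (-29671 - 1*42409)) = 1/(-420 + (-29671 - 42409)) = 1/(-420 - 72080) = 1/(-72500) = -1/72500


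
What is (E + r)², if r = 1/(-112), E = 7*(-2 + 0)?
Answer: 2461761/12544 ≈ 196.25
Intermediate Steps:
E = -14 (E = 7*(-2) = -14)
r = -1/112 ≈ -0.0089286
(E + r)² = (-14 - 1/112)² = (-1569/112)² = 2461761/12544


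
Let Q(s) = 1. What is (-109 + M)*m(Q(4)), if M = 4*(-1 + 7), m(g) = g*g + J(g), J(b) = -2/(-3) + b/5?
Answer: -476/3 ≈ -158.67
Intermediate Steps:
J(b) = ⅔ + b/5 (J(b) = -2*(-⅓) + b*(⅕) = ⅔ + b/5)
m(g) = ⅔ + g² + g/5 (m(g) = g*g + (⅔ + g/5) = g² + (⅔ + g/5) = ⅔ + g² + g/5)
M = 24 (M = 4*6 = 24)
(-109 + M)*m(Q(4)) = (-109 + 24)*(⅔ + 1² + (⅕)*1) = -85*(⅔ + 1 + ⅕) = -85*28/15 = -476/3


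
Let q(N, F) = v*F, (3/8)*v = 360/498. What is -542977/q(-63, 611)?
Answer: -45067091/97760 ≈ -461.00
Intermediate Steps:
v = 160/83 (v = 8*(360/498)/3 = 8*(360*(1/498))/3 = (8/3)*(60/83) = 160/83 ≈ 1.9277)
q(N, F) = 160*F/83
-542977/q(-63, 611) = -542977/((160/83)*611) = -542977/97760/83 = -542977*83/97760 = -45067091/97760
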